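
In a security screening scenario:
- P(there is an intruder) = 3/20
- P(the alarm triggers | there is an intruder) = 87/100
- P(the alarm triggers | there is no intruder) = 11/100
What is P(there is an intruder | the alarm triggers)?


Using Bayes' theorem:
P(A|B) = P(B|A)·P(A) / P(B)

P(the alarm triggers) = 87/100 × 3/20 + 11/100 × 17/20
= 261/2000 + 187/2000 = 28/125

P(there is an intruder|the alarm triggers) = (261/2000) / (28/125) = 261/448

P(there is an intruder|the alarm triggers) = 261/448 ≈ 58.26%


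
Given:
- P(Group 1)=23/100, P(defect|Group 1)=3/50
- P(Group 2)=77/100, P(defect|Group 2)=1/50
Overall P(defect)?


P(B) = Σ P(B|Aᵢ)×P(Aᵢ)
  3/50×23/100 = 69/5000
  1/50×77/100 = 77/5000
Sum = 73/2500

P(defect) = 73/2500 ≈ 2.92%


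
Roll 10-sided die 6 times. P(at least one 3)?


P(no 3)^6 = (9/10)^6 = 531441/1000000
P(≥1) = 1 - 531441/1000000 = 468559/1000000

P = 468559/1000000 ≈ 46.86%


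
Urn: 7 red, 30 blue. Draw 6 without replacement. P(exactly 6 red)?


Hypergeometric: C(7,6)×C(30,0)/C(37,6)
= 7×1/2324784 = 1/332112

P(X=6) = 1/332112 ≈ 0.00%


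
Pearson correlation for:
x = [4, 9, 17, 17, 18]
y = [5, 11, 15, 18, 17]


n=5, Σx=65, Σy=66, Σxy=986, Σx²=999, Σy²=984
r = (5×986 - 65×66)/√((5×999 - 65²)(5×984 - 66²))
= 640/√(770×564) = 640/√434280 ≈ 640/658.9992 ≈ 0.9712

r ≈ 0.9712


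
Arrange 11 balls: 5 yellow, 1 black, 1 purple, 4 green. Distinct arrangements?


11!/(5!×1!×1!×4!) = 13860

13860


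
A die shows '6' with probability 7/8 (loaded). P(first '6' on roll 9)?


Geometric: P(X=9) = (1-p)^(k-1)×p = (1/8)^8×7/8 = 7/134217728

P(X=9) = 7/134217728 ≈ 0.00%


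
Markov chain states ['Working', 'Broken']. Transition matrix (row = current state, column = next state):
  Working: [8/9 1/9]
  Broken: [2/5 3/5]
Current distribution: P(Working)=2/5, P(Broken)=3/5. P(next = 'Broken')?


P(next=Broken) = Σᵢ P(now=i)×P(i→Broken)
= 2/5×1/9 + 3/5×3/5
= 2/45 + 9/25 = 91/225

P = 91/225 ≈ 0.4044


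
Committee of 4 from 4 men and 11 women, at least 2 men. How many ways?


Count by #men:
  2M,2W: C(4,2)×C(11,2)=330
  3M,1W: C(4,3)×C(11,1)=44
  4M,0W: C(4,4)×C(11,0)=1
Total = 375

375


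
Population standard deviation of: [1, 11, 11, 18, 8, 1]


Mean = 50/6 = 25/3
  (1-25/3)²=484/9
  (11-25/3)²=64/9
  (11-25/3)²=64/9
  (18-25/3)²=841/9
  (8-25/3)²=1/9
  (1-25/3)²=484/9
Σ(x-μ)² = 646/3
σ² = (646/3)/6 = 323/9

σ = √(323/9) ≈ 5.9907


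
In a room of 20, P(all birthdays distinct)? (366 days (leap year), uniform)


P(all different) = Π(366-i)/366 for i=0..19
= (366/366)×(365/366)×...×(347/366)
= 0.589430

P ≈ 0.5894 ≈ 58.94%


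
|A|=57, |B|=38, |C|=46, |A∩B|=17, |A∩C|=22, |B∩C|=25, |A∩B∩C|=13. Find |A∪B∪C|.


|A∪B∪C| = 57+38+46-17-22-25+13 = 90

|A∪B∪C| = 90


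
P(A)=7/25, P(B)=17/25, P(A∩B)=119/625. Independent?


P(A)×P(B) = 119/625
P(A∩B) = 119/625
Equal ✓ → Independent

Yes, independent


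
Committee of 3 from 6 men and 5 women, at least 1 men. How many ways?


Count by #men:
  1M,2W: C(6,1)×C(5,2)=60
  2M,1W: C(6,2)×C(5,1)=75
  3M,0W: C(6,3)×C(5,0)=20
Total = 155

155


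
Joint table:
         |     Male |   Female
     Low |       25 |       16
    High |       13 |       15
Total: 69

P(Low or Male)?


P(Low∨Male) = P(Low) + P(Male) - P(Low∧Male)
= (41 + 38 - 25)/69 = 54/69 = 18/23

P = 18/23 ≈ 78.26%


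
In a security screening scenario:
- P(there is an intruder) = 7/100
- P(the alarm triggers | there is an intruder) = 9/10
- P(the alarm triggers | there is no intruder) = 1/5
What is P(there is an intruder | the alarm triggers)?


Using Bayes' theorem:
P(A|B) = P(B|A)·P(A) / P(B)

P(the alarm triggers) = 9/10 × 7/100 + 1/5 × 93/100
= 63/1000 + 93/500 = 249/1000

P(there is an intruder|the alarm triggers) = (63/1000) / (249/1000) = 21/83

P(there is an intruder|the alarm triggers) = 21/83 ≈ 25.30%


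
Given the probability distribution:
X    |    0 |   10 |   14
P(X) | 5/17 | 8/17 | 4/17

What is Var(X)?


E[X] = 8
E[X²] = 1584/17
Var(X) = E[X²] - (E[X])² = 1584/17 - 64 = 496/17

Var(X) = 496/17 ≈ 29.1765


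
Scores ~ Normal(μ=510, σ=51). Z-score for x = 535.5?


z = (x - μ)/σ = (535.5 - 510)/51 = 0.5

z = 0.5


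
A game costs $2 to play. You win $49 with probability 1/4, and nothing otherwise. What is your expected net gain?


E[gain] = (49-2)×1/4 + (-2)×3/4
= 47/4 - 3/2 = 41/4

Expected net gain = $41/4 ≈ $10.25


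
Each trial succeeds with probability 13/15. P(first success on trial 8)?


Geometric: P(X=8) = (1-p)^(k-1)×p = (2/15)^7×13/15 = 1664/2562890625

P(X=8) = 1664/2562890625 ≈ 0.00%


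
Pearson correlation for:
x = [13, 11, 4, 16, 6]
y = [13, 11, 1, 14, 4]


n=5, Σx=50, Σy=43, Σxy=542, Σx²=598, Σy²=503
r = (5×542 - 50×43)/√((5×598 - 50²)(5×503 - 43²))
= 560/√(490×666) = 560/√326340 ≈ 560/571.2618 ≈ 0.9803

r ≈ 0.9803


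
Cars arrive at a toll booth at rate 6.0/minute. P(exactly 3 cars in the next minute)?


Poisson(λ=6.0): P(X=3) = e^(-λ)×λ^k/k!
= e^(-6.0) × 6.0^3 / 3!
≈ 0.002478752177 × 216 / 6 ≈ 0.089235

P(X=3) ≈ 0.089235 ≈ 8.92%


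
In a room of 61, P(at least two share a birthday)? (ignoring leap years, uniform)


P(all different) = Π(365-i)/365 for i=0..60
= 0.004911
P(match) = 1 - 0.004911 = 0.995089

P ≈ 0.9951 ≈ 99.51%


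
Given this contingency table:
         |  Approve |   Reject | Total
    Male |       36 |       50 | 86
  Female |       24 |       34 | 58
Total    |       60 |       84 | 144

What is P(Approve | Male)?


P(Approve | Male) = 36/(36+50) = 36/86 = 18/43

P(Approve|Male) = 18/43 ≈ 41.86%


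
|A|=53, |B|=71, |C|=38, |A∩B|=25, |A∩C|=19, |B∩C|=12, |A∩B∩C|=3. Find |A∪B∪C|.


|A∪B∪C| = 53+71+38-25-19-12+3 = 109

|A∪B∪C| = 109


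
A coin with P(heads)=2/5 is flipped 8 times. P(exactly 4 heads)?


Binomial: P(X=4) = C(8,4)×p^4×(1-p)^4
= 70 × 16/625 × 81/625 = 18144/78125

P(X=4) = 18144/78125 ≈ 23.22%


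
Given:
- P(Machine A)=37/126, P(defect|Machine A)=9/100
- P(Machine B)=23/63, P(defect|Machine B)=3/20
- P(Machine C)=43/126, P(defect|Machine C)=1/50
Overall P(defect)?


P(B) = Σ P(B|Aᵢ)×P(Aᵢ)
  9/100×37/126 = 37/1400
  3/20×23/63 = 23/420
  1/50×43/126 = 43/6300
Sum = 1109/12600

P(defect) = 1109/12600 ≈ 8.80%


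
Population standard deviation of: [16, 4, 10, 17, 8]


Mean = 55/5 = 11
  (16-11)²=25
  (4-11)²=49
  (10-11)²=1
  (17-11)²=36
  (8-11)²=9
Σ(x-μ)² = 120
σ² = 120/5 = 24

σ = √(24) ≈ 4.8990


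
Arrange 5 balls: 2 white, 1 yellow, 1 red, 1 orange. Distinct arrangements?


5!/(2!×1!×1!×1!) = 60

60


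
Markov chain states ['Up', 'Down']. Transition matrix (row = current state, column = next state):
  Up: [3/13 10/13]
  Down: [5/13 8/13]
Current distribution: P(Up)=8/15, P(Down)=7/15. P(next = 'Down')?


P(next=Down) = Σᵢ P(now=i)×P(i→Down)
= 8/15×10/13 + 7/15×8/13
= 16/39 + 56/195 = 136/195

P = 136/195 ≈ 0.6974


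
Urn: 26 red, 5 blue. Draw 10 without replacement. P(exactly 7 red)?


Hypergeometric: C(26,7)×C(5,3)/C(31,10)
= 657800×10/44352165 = 400/2697

P(X=7) = 400/2697 ≈ 14.83%


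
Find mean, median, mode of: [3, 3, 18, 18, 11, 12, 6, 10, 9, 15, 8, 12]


Sorted: [3, 3, 6, 8, 9, 10, 11, 12, 12, 15, 18, 18]
Mean = 125/12
Median = 21/2
Freq: {3: 2, 18: 2, 11: 1, 12: 2, 6: 1, 10: 1, 9: 1, 15: 1, 8: 1}
Mode: [3, 12, 18]

Mean=125/12, Median=21/2, Mode=[3, 12, 18]


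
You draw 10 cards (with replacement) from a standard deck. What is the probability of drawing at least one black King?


P(not a black King) = 50/52 = 25/26
P(none in 10 draws) = (25/26)^10 = 95367431640625/141167095653376
P(≥1 black King) = 1 - 95367431640625/141167095653376 = 45799664012751/141167095653376

P = 45799664012751/141167095653376 ≈ 32.44%


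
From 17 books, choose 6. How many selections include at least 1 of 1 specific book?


Complement: C(17,6) - C(16,6) = 12376 - 8008 = 4368

4368


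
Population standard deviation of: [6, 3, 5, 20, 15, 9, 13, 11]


Mean = 82/8 = 41/4
  (6-41/4)²=289/16
  (3-41/4)²=841/16
  (5-41/4)²=441/16
  (20-41/4)²=1521/16
  (15-41/4)²=361/16
  (9-41/4)²=25/16
  (13-41/4)²=121/16
  (11-41/4)²=9/16
Σ(x-μ)² = 451/2
σ² = (451/2)/8 = 451/16

σ = √(451/16) ≈ 5.3092


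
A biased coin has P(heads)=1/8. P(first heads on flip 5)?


Geometric: P(X=5) = (1-p)^(k-1)×p = (7/8)^4×1/8 = 2401/32768

P(X=5) = 2401/32768 ≈ 7.33%


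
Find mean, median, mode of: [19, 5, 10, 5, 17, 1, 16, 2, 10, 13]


Sorted: [1, 2, 5, 5, 10, 10, 13, 16, 17, 19]
Mean = 98/10 = 49/5
Median = 10
Freq: {19: 1, 5: 2, 10: 2, 17: 1, 1: 1, 16: 1, 2: 1, 13: 1}
Mode: [5, 10]

Mean=49/5, Median=10, Mode=[5, 10]


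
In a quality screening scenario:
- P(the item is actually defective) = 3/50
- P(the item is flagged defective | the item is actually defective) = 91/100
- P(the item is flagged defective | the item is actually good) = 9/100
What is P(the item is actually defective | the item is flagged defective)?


Using Bayes' theorem:
P(A|B) = P(B|A)·P(A) / P(B)

P(the item is flagged defective) = 91/100 × 3/50 + 9/100 × 47/50
= 273/5000 + 423/5000 = 87/625

P(the item is actually defective|the item is flagged defective) = (273/5000) / (87/625) = 91/232

P(the item is actually defective|the item is flagged defective) = 91/232 ≈ 39.22%


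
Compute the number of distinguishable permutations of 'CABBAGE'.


Letters: 7, freq: {'C': 1, 'A': 2, 'B': 2, 'G': 1, 'E': 1}
7!/(1!×2!×2!×1!×1!) = 5040/4 = 1260

1260


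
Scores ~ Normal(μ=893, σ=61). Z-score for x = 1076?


z = (x - μ)/σ = (1076 - 893)/61 = 3.0

z = 3.0


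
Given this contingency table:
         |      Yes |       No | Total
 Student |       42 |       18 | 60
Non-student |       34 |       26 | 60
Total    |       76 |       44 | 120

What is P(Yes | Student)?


P(Yes | Student) = 42/(42+18) = 42/60 = 7/10

P(Yes|Student) = 7/10 ≈ 70.00%


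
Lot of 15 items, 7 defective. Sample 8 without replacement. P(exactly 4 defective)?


Hypergeometric: C(7,4)×C(8,4)/C(15,8)
= 35×70/6435 = 490/1287

P(X=4) = 490/1287 ≈ 38.07%


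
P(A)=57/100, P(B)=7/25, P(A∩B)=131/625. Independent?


P(A)×P(B) = 399/2500
P(A∩B) = 131/625
Not equal → NOT independent

No, not independent


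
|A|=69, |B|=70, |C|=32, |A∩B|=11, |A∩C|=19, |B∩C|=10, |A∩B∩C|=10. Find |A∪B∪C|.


|A∪B∪C| = 69+70+32-11-19-10+10 = 141

|A∪B∪C| = 141


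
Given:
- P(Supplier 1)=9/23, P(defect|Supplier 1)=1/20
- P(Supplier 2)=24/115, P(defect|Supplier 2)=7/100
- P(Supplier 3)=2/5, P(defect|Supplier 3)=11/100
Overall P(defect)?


P(B) = Σ P(B|Aᵢ)×P(Aᵢ)
  1/20×9/23 = 9/460
  7/100×24/115 = 42/2875
  11/100×2/5 = 11/250
Sum = 899/11500

P(defect) = 899/11500 ≈ 7.82%


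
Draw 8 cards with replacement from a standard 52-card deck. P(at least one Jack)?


P(not a Jack) = 48/52 = 12/13
P(none in 8 draws) = (12/13)^8 = 429981696/815730721
P(≥1 Jack) = 1 - 429981696/815730721 = 385749025/815730721

P = 385749025/815730721 ≈ 47.29%


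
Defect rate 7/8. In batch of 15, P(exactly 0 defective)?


Binomial: P(X=0) = C(15,0)×p^0×(1-p)^15
= 1 × 1 × 1/35184372088832 = 1/35184372088832

P(X=0) = 1/35184372088832 ≈ 0.00%


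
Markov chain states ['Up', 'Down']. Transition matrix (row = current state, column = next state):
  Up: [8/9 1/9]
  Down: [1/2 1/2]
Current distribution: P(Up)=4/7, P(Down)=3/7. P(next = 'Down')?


P(next=Down) = Σᵢ P(now=i)×P(i→Down)
= 4/7×1/9 + 3/7×1/2
= 4/63 + 3/14 = 5/18

P = 5/18 ≈ 0.2778


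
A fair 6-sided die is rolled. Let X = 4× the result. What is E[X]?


E[die] = (1+6)/2 = 7/2
E[X] = 4 × 7/2 = 14

E[X] = 14


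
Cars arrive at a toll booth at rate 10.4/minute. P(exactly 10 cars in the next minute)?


Poisson(λ=10.4): P(X=10) = e^(-λ)×λ^k/k!
= e^(-10.4) × 10.4^10 / 10!
≈ 3.043248301e-05 × 14802442849.2 / 3628800 ≈ 0.124139

P(X=10) ≈ 0.124139 ≈ 12.41%


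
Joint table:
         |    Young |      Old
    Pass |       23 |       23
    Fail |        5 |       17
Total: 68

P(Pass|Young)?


P(Pass|Young) = 23/(23+5) = 23/28

P = 23/28 ≈ 82.14%


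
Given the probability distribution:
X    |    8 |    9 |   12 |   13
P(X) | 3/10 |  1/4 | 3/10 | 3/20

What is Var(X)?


E[X] = 51/5
E[X²] = 108
Var(X) = E[X²] - (E[X])² = 108 - 2601/25 = 99/25

Var(X) = 99/25 ≈ 3.9600


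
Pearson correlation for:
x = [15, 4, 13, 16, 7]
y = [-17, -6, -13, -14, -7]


n=5, Σx=55, Σy=-57, Σxy=-721, Σx²=715, Σy²=739
r = (5×(-721) - 55×(-57))/√((5×715 - 55²)(5×739 - (-57)²))
= -470/√(550×446) = -470/√245300 ≈ -470/495.2777 ≈ -0.9490

r ≈ -0.9490


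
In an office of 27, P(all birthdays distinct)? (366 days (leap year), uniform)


P(all different) = Π(366-i)/366 for i=0..26
= (366/366)×(365/366)×...×(340/366)
= 0.374173

P ≈ 0.3742 ≈ 37.42%


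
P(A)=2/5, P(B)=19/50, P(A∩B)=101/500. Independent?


P(A)×P(B) = 19/125
P(A∩B) = 101/500
Not equal → NOT independent

No, not independent


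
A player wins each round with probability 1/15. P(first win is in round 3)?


Geometric: P(X=3) = (1-p)^(k-1)×p = (14/15)^2×1/15 = 196/3375

P(X=3) = 196/3375 ≈ 5.81%


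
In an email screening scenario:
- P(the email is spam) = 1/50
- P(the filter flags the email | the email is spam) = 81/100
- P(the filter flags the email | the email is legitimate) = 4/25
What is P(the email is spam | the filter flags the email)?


Using Bayes' theorem:
P(A|B) = P(B|A)·P(A) / P(B)

P(the filter flags the email) = 81/100 × 1/50 + 4/25 × 49/50
= 81/5000 + 98/625 = 173/1000

P(the email is spam|the filter flags the email) = (81/5000) / (173/1000) = 81/865

P(the email is spam|the filter flags the email) = 81/865 ≈ 9.36%


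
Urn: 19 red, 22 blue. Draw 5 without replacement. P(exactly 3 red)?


Hypergeometric: C(19,3)×C(22,2)/C(41,5)
= 969×231/749398 = 11781/39442

P(X=3) = 11781/39442 ≈ 29.87%


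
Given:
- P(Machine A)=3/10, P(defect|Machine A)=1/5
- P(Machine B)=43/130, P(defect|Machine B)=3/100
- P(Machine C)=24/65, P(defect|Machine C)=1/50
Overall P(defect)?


P(B) = Σ P(B|Aᵢ)×P(Aᵢ)
  1/5×3/10 = 3/50
  3/100×43/130 = 129/13000
  1/50×24/65 = 12/1625
Sum = 201/2600

P(defect) = 201/2600 ≈ 7.73%


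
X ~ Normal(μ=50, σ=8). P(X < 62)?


z = (62-50)/8 = 1.5
P(Z < 1.5) = 0.9332

P(X < 62) ≈ 0.9332


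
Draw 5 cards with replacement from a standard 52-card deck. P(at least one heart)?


P(not a heart) = 39/52 = 3/4
P(none in 5 draws) = (3/4)^5 = 243/1024
P(≥1 heart) = 1 - 243/1024 = 781/1024

P = 781/1024 ≈ 76.27%


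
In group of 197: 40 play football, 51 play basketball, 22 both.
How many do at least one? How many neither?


|A∪B| = 40+51-22 = 69
Neither = 197-69 = 128

At least one: 69; Neither: 128


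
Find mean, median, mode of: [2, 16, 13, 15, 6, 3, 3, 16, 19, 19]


Sorted: [2, 3, 3, 6, 13, 15, 16, 16, 19, 19]
Mean = 112/10 = 56/5
Median = 14
Freq: {2: 1, 16: 2, 13: 1, 15: 1, 6: 1, 3: 2, 19: 2}
Mode: [3, 16, 19]

Mean=56/5, Median=14, Mode=[3, 16, 19]


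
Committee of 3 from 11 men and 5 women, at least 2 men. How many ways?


Count by #men:
  2M,1W: C(11,2)×C(5,1)=275
  3M,0W: C(11,3)×C(5,0)=165
Total = 440

440


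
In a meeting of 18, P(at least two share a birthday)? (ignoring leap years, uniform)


P(all different) = Π(365-i)/365 for i=0..17
= 0.653089
P(match) = 1 - 0.653089 = 0.346911

P ≈ 0.3469 ≈ 34.69%


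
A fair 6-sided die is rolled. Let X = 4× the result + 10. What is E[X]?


E[die] = (1+6)/2 = 7/2
E[X] = 4×7/2 + 10 = 24

E[X] = 24


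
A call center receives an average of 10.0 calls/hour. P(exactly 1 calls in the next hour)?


Poisson(λ=10.0): P(X=1) = e^(-λ)×λ^k/k!
= e^(-10.0) × 10.0^1 / 1!
≈ 4.539992976e-05 × 10 / 1 ≈ 0.000454

P(X=1) ≈ 0.000454 ≈ 0.05%


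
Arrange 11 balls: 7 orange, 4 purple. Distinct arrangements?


11!/(7!×4!) = 330

330


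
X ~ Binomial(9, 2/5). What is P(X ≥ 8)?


P(X ≥ 8) = Σ P(X=i) for i=8..9
P(X=8) = 6912/1953125
P(X=9) = 512/1953125
Sum = 7424/1953125

P(X ≥ 8) = 7424/1953125 ≈ 0.38%


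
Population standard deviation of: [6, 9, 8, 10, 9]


Mean = 42/5
  (6-42/5)²=144/25
  (9-42/5)²=9/25
  (8-42/5)²=4/25
  (10-42/5)²=64/25
  (9-42/5)²=9/25
Σ(x-μ)² = 46/5
σ² = (46/5)/5 = 46/25

σ = √(46/25) ≈ 1.3565


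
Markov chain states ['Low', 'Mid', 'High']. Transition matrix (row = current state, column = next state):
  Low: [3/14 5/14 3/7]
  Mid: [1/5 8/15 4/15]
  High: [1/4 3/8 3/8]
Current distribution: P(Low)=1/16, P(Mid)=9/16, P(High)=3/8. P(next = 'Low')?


P(next=Low) = Σᵢ P(now=i)×P(i→Low)
= 1/16×3/14 + 9/16×1/5 + 3/8×1/4
= 3/224 + 9/80 + 3/32 = 123/560

P = 123/560 ≈ 0.2196


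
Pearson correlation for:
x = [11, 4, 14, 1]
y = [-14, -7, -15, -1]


n=4, Σx=30, Σy=-37, Σxy=-393, Σx²=334, Σy²=471
r = (4×(-393) - 30×(-37))/√((4×334 - 30²)(4×471 - (-37)²))
= -462/√(436×515) = -462/√224540 ≈ -462/473.8565 ≈ -0.9750

r ≈ -0.9750


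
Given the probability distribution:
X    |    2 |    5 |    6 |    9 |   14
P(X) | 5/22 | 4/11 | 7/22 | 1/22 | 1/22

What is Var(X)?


E[X] = 115/22
E[X²] = 749/22
Var(X) = E[X²] - (E[X])² = 749/22 - 13225/484 = 3253/484

Var(X) = 3253/484 ≈ 6.7211


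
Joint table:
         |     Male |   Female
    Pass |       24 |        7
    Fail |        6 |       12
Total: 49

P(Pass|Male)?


P(Pass|Male) = 24/(24+6) = 24/30 = 4/5

P = 4/5 ≈ 80.00%


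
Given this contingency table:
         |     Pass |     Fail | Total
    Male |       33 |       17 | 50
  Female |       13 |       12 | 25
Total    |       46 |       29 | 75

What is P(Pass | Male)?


P(Pass | Male) = 33/(33+17) = 33/50

P(Pass|Male) = 33/50 ≈ 66.00%


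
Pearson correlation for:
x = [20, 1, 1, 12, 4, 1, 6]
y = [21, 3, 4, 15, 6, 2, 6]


n=7, Σx=45, Σy=57, Σxy=669, Σx²=599, Σy²=767
r = (7×669 - 45×57)/√((7×599 - 45²)(7×767 - 57²))
= 2118/√(2168×2120) = 2118/√4596160 ≈ 2118/2143.8657 ≈ 0.9879

r ≈ 0.9879


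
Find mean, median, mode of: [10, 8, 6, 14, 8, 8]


Sorted: [6, 8, 8, 8, 10, 14]
Mean = 54/6 = 9
Median = 8
Freq: {10: 1, 8: 3, 6: 1, 14: 1}
Mode: [8]

Mean=9, Median=8, Mode=8


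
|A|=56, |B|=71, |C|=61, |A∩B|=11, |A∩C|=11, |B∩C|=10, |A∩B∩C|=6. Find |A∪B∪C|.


|A∪B∪C| = 56+71+61-11-11-10+6 = 162

|A∪B∪C| = 162


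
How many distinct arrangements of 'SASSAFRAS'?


Letters: 9, freq: {'S': 4, 'A': 3, 'F': 1, 'R': 1}
9!/(4!×3!×1!×1!) = 362880/144 = 2520

2520


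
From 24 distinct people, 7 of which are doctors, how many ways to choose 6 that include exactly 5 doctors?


Choose 5 of the 7 doctors and 1 of the other 17 people:
C(7,5)×C(17,1) = 21×17 = 357

357


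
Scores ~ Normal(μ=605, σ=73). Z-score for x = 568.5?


z = (x - μ)/σ = (568.5 - 605)/73 = -0.5

z = -0.5


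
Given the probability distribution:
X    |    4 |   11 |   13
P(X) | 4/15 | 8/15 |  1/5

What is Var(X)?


E[X] = 143/15
E[X²] = 513/5
Var(X) = E[X²] - (E[X])² = 513/5 - 20449/225 = 2636/225

Var(X) = 2636/225 ≈ 11.7156


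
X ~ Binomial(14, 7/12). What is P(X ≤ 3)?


P(X ≤ 3) = Σ P(X=i) for i=0..3
P(X=0) = 6103515625/1283918464548864
P(X=1) = 59814453125/641959232274432
P(X=2) = 1088623046875/1283918464548864
P(X=3) = 1524072265625/320979616137216
Sum = 3655322265625/641959232274432

P(X ≤ 3) = 3655322265625/641959232274432 ≈ 0.57%


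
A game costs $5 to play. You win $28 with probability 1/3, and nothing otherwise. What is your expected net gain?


E[gain] = (28-5)×1/3 + (-5)×2/3
= 23/3 - 10/3 = 13/3

Expected net gain = $13/3 ≈ $4.33


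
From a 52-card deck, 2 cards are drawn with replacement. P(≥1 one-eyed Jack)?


P(not a one-eyed Jack) = 50/52 = 25/26
P(none in 2 draws) = (25/26)^2 = 625/676
P(≥1 one-eyed Jack) = 1 - 625/676 = 51/676

P = 51/676 ≈ 7.54%


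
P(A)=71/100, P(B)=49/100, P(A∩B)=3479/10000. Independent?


P(A)×P(B) = 3479/10000
P(A∩B) = 3479/10000
Equal ✓ → Independent

Yes, independent


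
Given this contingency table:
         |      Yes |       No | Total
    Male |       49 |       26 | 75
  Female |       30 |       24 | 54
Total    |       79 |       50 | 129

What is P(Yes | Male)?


P(Yes | Male) = 49/(49+26) = 49/75

P(Yes|Male) = 49/75 ≈ 65.33%


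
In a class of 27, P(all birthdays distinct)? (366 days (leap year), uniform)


P(all different) = Π(366-i)/366 for i=0..26
= (366/366)×(365/366)×...×(340/366)
= 0.374173

P ≈ 0.3742 ≈ 37.42%


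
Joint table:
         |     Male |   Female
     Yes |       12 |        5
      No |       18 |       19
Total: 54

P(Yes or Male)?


P(Yes∨Male) = P(Yes) + P(Male) - P(Yes∧Male)
= (17 + 30 - 12)/54 = 35/54

P = 35/54 ≈ 64.81%


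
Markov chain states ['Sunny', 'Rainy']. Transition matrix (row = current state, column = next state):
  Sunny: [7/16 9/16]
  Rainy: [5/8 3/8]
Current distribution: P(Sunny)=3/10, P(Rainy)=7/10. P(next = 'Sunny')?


P(next=Sunny) = Σᵢ P(now=i)×P(i→Sunny)
= 3/10×7/16 + 7/10×5/8
= 21/160 + 7/16 = 91/160

P = 91/160 ≈ 0.5687


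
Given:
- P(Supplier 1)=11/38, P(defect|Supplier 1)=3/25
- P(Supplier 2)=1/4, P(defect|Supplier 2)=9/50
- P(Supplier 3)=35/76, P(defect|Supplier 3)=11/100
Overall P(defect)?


P(B) = Σ P(B|Aᵢ)×P(Aᵢ)
  3/25×11/38 = 33/950
  9/50×1/4 = 9/200
  11/100×35/76 = 77/1520
Sum = 991/7600

P(defect) = 991/7600 ≈ 13.04%


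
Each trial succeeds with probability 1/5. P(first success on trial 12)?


Geometric: P(X=12) = (1-p)^(k-1)×p = (4/5)^11×1/5 = 4194304/244140625

P(X=12) = 4194304/244140625 ≈ 1.72%


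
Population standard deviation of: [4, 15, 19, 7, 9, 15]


Mean = 69/6 = 23/2
  (4-23/2)²=225/4
  (15-23/2)²=49/4
  (19-23/2)²=225/4
  (7-23/2)²=81/4
  (9-23/2)²=25/4
  (15-23/2)²=49/4
Σ(x-μ)² = 327/2
σ² = (327/2)/6 = 109/4

σ = √(109/4) ≈ 5.2202


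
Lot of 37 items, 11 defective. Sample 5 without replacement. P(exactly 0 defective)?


Hypergeometric: C(11,0)×C(26,5)/C(37,5)
= 1×65780/435897 = 5980/39627

P(X=0) = 5980/39627 ≈ 15.09%


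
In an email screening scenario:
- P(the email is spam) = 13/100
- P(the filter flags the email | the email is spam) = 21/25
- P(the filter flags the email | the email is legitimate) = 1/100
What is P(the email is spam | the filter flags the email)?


Using Bayes' theorem:
P(A|B) = P(B|A)·P(A) / P(B)

P(the filter flags the email) = 21/25 × 13/100 + 1/100 × 87/100
= 273/2500 + 87/10000 = 1179/10000

P(the email is spam|the filter flags the email) = (273/2500) / (1179/10000) = 364/393

P(the email is spam|the filter flags the email) = 364/393 ≈ 92.62%


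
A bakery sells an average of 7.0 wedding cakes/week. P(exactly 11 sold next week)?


Poisson(λ=7.0): P(X=11) = e^(-λ)×λ^k/k!
= e^(-7.0) × 7.0^11 / 11!
≈ 0.0009118819656 × 1977326743 / 39916800 ≈ 0.045171

P(X=11) ≈ 0.045171 ≈ 4.52%


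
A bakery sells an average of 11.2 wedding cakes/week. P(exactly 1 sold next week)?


Poisson(λ=11.2): P(X=1) = e^(-λ)×λ^k/k!
= e^(-11.2) × 11.2^1 / 1!
≈ 1.367419607e-05 × 11.2 / 1 ≈ 0.000153

P(X=1) ≈ 0.000153 ≈ 0.02%


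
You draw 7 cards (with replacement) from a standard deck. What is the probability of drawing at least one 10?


P(not a 10) = 48/52 = 12/13
P(none in 7 draws) = (12/13)^7 = 35831808/62748517
P(≥1 10) = 1 - 35831808/62748517 = 26916709/62748517

P = 26916709/62748517 ≈ 42.90%


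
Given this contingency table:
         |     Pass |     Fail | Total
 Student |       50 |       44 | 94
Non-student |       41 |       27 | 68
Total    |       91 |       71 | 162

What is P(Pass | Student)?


P(Pass | Student) = 50/(50+44) = 50/94 = 25/47

P(Pass|Student) = 25/47 ≈ 53.19%


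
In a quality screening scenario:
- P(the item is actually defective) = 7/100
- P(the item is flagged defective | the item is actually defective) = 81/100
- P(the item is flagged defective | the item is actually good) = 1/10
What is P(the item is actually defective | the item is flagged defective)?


Using Bayes' theorem:
P(A|B) = P(B|A)·P(A) / P(B)

P(the item is flagged defective) = 81/100 × 7/100 + 1/10 × 93/100
= 567/10000 + 93/1000 = 1497/10000

P(the item is actually defective|the item is flagged defective) = (567/10000) / (1497/10000) = 189/499

P(the item is actually defective|the item is flagged defective) = 189/499 ≈ 37.88%


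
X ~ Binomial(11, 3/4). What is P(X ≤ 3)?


P(X ≤ 3) = Σ P(X=i) for i=0..3
P(X=0) = 1/4194304
P(X=1) = 33/4194304
P(X=2) = 495/4194304
P(X=3) = 4455/4194304
Sum = 623/524288

P(X ≤ 3) = 623/524288 ≈ 0.12%


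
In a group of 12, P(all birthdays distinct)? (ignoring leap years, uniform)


P(all different) = Π(365-i)/365 for i=0..11
= (365/365)×(364/365)×...×(354/365)
= 0.832975

P ≈ 0.8330 ≈ 83.30%


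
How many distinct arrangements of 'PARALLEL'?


Letters: 8, freq: {'P': 1, 'A': 2, 'R': 1, 'L': 3, 'E': 1}
8!/(1!×2!×1!×3!×1!) = 40320/12 = 3360

3360


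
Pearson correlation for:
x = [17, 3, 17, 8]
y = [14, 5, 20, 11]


n=4, Σx=45, Σy=50, Σxy=681, Σx²=651, Σy²=742
r = (4×681 - 45×50)/√((4×651 - 45²)(4×742 - 50²))
= 474/√(579×468) = 474/√270972 ≈ 474/520.5497 ≈ 0.9106

r ≈ 0.9106


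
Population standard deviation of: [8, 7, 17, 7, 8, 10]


Mean = 57/6 = 19/2
  (8-19/2)²=9/4
  (7-19/2)²=25/4
  (17-19/2)²=225/4
  (7-19/2)²=25/4
  (8-19/2)²=9/4
  (10-19/2)²=1/4
Σ(x-μ)² = 147/2
σ² = (147/2)/6 = 49/4

σ = √(49/4) ≈ 3.5000


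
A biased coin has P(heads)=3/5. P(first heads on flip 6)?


Geometric: P(X=6) = (1-p)^(k-1)×p = (2/5)^5×3/5 = 96/15625

P(X=6) = 96/15625 ≈ 0.61%


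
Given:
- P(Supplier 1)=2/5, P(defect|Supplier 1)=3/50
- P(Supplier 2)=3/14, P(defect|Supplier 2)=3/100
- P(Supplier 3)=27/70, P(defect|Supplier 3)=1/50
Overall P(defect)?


P(B) = Σ P(B|Aᵢ)×P(Aᵢ)
  3/50×2/5 = 3/125
  3/100×3/14 = 9/1400
  1/50×27/70 = 27/3500
Sum = 267/7000

P(defect) = 267/7000 ≈ 3.81%


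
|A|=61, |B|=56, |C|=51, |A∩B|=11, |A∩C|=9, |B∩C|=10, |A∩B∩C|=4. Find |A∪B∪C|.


|A∪B∪C| = 61+56+51-11-9-10+4 = 142

|A∪B∪C| = 142


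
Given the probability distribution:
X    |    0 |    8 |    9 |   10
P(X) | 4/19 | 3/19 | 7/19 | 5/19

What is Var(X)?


E[X] = 137/19
E[X²] = 1259/19
Var(X) = E[X²] - (E[X])² = 1259/19 - 18769/361 = 5152/361

Var(X) = 5152/361 ≈ 14.2715


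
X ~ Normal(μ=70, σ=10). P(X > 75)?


z = (75-70)/10 = 0.5
P(X > 75) = 1 - P(Z ≤ 0.5) = 1 - 0.6915 = 0.3085

P(X > 75) ≈ 0.3085


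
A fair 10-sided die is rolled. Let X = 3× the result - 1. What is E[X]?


E[die] = (1+10)/2 = 11/2
E[X] = 3×11/2 - 1 = 31/2

E[X] = 31/2


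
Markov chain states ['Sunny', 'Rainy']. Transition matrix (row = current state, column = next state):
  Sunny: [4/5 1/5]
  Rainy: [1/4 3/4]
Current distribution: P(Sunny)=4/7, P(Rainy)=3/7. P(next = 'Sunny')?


P(next=Sunny) = Σᵢ P(now=i)×P(i→Sunny)
= 4/7×4/5 + 3/7×1/4
= 16/35 + 3/28 = 79/140

P = 79/140 ≈ 0.5643


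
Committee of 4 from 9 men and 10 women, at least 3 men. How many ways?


Count by #men:
  3M,1W: C(9,3)×C(10,1)=840
  4M,0W: C(9,4)×C(10,0)=126
Total = 966

966


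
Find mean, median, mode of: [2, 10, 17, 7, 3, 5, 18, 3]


Sorted: [2, 3, 3, 5, 7, 10, 17, 18]
Mean = 65/8
Median = 6
Freq: {2: 1, 10: 1, 17: 1, 7: 1, 3: 2, 5: 1, 18: 1}
Mode: [3]

Mean=65/8, Median=6, Mode=3


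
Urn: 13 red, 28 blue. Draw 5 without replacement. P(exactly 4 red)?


Hypergeometric: C(13,4)×C(28,1)/C(41,5)
= 715×28/749398 = 770/28823

P(X=4) = 770/28823 ≈ 2.67%


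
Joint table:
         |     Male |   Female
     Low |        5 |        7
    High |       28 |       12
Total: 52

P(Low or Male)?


P(Low∨Male) = P(Low) + P(Male) - P(Low∧Male)
= (12 + 33 - 5)/52 = 40/52 = 10/13

P = 10/13 ≈ 76.92%


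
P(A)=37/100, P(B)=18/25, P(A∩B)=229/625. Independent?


P(A)×P(B) = 333/1250
P(A∩B) = 229/625
Not equal → NOT independent

No, not independent


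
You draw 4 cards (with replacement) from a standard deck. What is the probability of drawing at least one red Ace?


P(not a red Ace) = 50/52 = 25/26
P(none in 4 draws) = (25/26)^4 = 390625/456976
P(≥1 red Ace) = 1 - 390625/456976 = 66351/456976

P = 66351/456976 ≈ 14.52%


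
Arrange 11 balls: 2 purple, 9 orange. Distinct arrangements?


11!/(2!×9!) = 55

55


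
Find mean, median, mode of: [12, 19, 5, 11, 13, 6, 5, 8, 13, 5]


Sorted: [5, 5, 5, 6, 8, 11, 12, 13, 13, 19]
Mean = 97/10
Median = 19/2
Freq: {12: 1, 19: 1, 5: 3, 11: 1, 13: 2, 6: 1, 8: 1}
Mode: [5]

Mean=97/10, Median=19/2, Mode=5


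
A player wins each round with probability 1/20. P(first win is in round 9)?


Geometric: P(X=9) = (1-p)^(k-1)×p = (19/20)^8×1/20 = 16983563041/512000000000

P(X=9) = 16983563041/512000000000 ≈ 3.32%


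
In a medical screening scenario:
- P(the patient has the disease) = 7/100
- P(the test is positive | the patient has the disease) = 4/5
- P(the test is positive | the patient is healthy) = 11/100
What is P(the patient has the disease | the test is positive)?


Using Bayes' theorem:
P(A|B) = P(B|A)·P(A) / P(B)

P(the test is positive) = 4/5 × 7/100 + 11/100 × 93/100
= 7/125 + 1023/10000 = 1583/10000

P(the patient has the disease|the test is positive) = (7/125) / (1583/10000) = 560/1583

P(the patient has the disease|the test is positive) = 560/1583 ≈ 35.38%


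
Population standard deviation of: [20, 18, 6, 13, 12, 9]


Mean = 78/6 = 13
  (20-13)²=49
  (18-13)²=25
  (6-13)²=49
  (13-13)²=0
  (12-13)²=1
  (9-13)²=16
Σ(x-μ)² = 140
σ² = 140/6 = 70/3

σ = √(70/3) ≈ 4.8305


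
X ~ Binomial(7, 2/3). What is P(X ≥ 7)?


P(X ≥ 7) = Σ P(X=i) for i=7..7
P(X=7) = 128/2187
Sum = 128/2187

P(X ≥ 7) = 128/2187 ≈ 5.85%


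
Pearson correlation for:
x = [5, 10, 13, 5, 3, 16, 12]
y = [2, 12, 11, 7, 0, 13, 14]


n=7, Σx=64, Σy=59, Σxy=684, Σx²=728, Σy²=683
r = (7×684 - 64×59)/√((7×728 - 64²)(7×683 - 59²))
= 1012/√(1000×1300) = 1012/√1300000 ≈ 1012/1140.1754 ≈ 0.8876

r ≈ 0.8876


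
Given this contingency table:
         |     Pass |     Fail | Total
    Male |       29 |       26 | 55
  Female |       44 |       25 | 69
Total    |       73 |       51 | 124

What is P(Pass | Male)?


P(Pass | Male) = 29/(29+26) = 29/55

P(Pass|Male) = 29/55 ≈ 52.73%


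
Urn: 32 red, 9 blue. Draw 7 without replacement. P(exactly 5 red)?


Hypergeometric: C(32,5)×C(9,2)/C(41,7)
= 201376×36/22481940 = 604128/1873495

P(X=5) = 604128/1873495 ≈ 32.25%


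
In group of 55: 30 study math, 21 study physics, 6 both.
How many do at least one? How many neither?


|A∪B| = 30+21-6 = 45
Neither = 55-45 = 10

At least one: 45; Neither: 10


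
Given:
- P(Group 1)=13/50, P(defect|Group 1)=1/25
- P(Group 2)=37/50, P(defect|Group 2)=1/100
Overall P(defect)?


P(B) = Σ P(B|Aᵢ)×P(Aᵢ)
  1/25×13/50 = 13/1250
  1/100×37/50 = 37/5000
Sum = 89/5000

P(defect) = 89/5000 ≈ 1.78%


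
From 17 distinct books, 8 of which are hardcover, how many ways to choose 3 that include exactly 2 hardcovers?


Choose 2 of the 8 hardcovers and 1 of the other 9 books:
C(8,2)×C(9,1) = 28×9 = 252

252


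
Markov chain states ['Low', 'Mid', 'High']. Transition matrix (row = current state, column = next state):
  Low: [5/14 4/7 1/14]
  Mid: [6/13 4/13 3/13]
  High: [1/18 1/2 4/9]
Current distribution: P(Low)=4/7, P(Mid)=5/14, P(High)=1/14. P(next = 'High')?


P(next=High) = Σᵢ P(now=i)×P(i→High)
= 4/7×1/14 + 5/14×3/13 + 1/14×4/9
= 2/49 + 15/182 + 2/63 = 1777/11466

P = 1777/11466 ≈ 0.1550


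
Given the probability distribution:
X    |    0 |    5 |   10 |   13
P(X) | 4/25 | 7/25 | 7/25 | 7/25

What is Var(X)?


E[X] = 196/25
E[X²] = 2058/25
Var(X) = E[X²] - (E[X])² = 2058/25 - 38416/625 = 13034/625

Var(X) = 13034/625 ≈ 20.8544


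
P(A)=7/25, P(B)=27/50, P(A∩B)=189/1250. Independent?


P(A)×P(B) = 189/1250
P(A∩B) = 189/1250
Equal ✓ → Independent

Yes, independent


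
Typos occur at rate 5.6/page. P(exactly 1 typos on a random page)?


Poisson(λ=5.6): P(X=1) = e^(-λ)×λ^k/k!
= e^(-5.6) × 5.6^1 / 1!
≈ 0.003697863716 × 5.6 / 1 ≈ 0.020708

P(X=1) ≈ 0.020708 ≈ 2.07%


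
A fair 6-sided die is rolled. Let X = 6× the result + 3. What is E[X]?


E[die] = (1+6)/2 = 7/2
E[X] = 6×7/2 + 3 = 24

E[X] = 24


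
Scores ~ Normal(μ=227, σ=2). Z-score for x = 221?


z = (x - μ)/σ = (221 - 227)/2 = -3.0

z = -3.0


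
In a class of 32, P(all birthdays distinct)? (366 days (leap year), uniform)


P(all different) = Π(366-i)/366 for i=0..31
= (366/366)×(365/366)×...×(335/366)
= 0.247626

P ≈ 0.2476 ≈ 24.76%


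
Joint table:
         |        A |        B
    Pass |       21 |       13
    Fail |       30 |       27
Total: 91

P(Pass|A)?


P(Pass|A) = 21/(21+30) = 21/51 = 7/17

P = 7/17 ≈ 41.18%


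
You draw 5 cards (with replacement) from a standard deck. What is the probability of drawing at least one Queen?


P(not a Queen) = 48/52 = 12/13
P(none in 5 draws) = (12/13)^5 = 248832/371293
P(≥1 Queen) = 1 - 248832/371293 = 122461/371293

P = 122461/371293 ≈ 32.98%


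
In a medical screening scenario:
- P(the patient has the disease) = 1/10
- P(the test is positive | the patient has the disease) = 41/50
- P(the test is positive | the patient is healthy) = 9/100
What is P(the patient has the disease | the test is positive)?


Using Bayes' theorem:
P(A|B) = P(B|A)·P(A) / P(B)

P(the test is positive) = 41/50 × 1/10 + 9/100 × 9/10
= 41/500 + 81/1000 = 163/1000

P(the patient has the disease|the test is positive) = (41/500) / (163/1000) = 82/163

P(the patient has the disease|the test is positive) = 82/163 ≈ 50.31%


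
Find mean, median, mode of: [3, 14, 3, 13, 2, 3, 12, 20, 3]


Sorted: [2, 3, 3, 3, 3, 12, 13, 14, 20]
Mean = 73/9
Median = 3
Freq: {3: 4, 14: 1, 13: 1, 2: 1, 12: 1, 20: 1}
Mode: [3]

Mean=73/9, Median=3, Mode=3


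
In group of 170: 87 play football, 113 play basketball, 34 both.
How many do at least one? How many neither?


|A∪B| = 87+113-34 = 166
Neither = 170-166 = 4

At least one: 166; Neither: 4


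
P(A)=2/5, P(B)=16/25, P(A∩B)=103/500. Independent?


P(A)×P(B) = 32/125
P(A∩B) = 103/500
Not equal → NOT independent

No, not independent


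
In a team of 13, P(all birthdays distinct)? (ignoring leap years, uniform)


P(all different) = Π(365-i)/365 for i=0..12
= (365/365)×(364/365)×...×(353/365)
= 0.805590

P ≈ 0.8056 ≈ 80.56%


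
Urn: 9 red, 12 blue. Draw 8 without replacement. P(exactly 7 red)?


Hypergeometric: C(9,7)×C(12,1)/C(21,8)
= 36×12/203490 = 24/11305

P(X=7) = 24/11305 ≈ 0.21%


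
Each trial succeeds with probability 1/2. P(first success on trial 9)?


Geometric: P(X=9) = (1-p)^(k-1)×p = (1/2)^8×1/2 = 1/512

P(X=9) = 1/512 ≈ 0.20%


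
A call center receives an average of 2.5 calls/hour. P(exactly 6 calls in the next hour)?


Poisson(λ=2.5): P(X=6) = e^(-λ)×λ^k/k!
= e^(-2.5) × 2.5^6 / 6!
≈ 0.08208499862 × 244.140625 / 720 ≈ 0.027834

P(X=6) ≈ 0.027834 ≈ 2.78%


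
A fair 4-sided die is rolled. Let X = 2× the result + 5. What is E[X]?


E[die] = (1+4)/2 = 5/2
E[X] = 2×5/2 + 5 = 10

E[X] = 10


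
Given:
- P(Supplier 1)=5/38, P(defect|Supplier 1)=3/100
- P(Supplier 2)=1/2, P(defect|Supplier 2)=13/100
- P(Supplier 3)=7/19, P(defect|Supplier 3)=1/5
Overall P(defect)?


P(B) = Σ P(B|Aᵢ)×P(Aᵢ)
  3/100×5/38 = 3/760
  13/100×1/2 = 13/200
  1/5×7/19 = 7/95
Sum = 271/1900

P(defect) = 271/1900 ≈ 14.26%


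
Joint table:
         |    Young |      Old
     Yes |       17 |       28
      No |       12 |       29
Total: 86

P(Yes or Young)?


P(Yes∨Young) = P(Yes) + P(Young) - P(Yes∧Young)
= (45 + 29 - 17)/86 = 57/86

P = 57/86 ≈ 66.28%


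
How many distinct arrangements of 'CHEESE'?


Letters: 6, freq: {'C': 1, 'H': 1, 'E': 3, 'S': 1}
6!/(1!×1!×3!×1!) = 720/6 = 120

120


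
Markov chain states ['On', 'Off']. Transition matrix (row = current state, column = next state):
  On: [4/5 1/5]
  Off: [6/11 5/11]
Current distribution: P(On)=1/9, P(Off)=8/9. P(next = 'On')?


P(next=On) = Σᵢ P(now=i)×P(i→On)
= 1/9×4/5 + 8/9×6/11
= 4/45 + 16/33 = 284/495

P = 284/495 ≈ 0.5737


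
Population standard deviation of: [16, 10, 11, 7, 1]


Mean = 45/5 = 9
  (16-9)²=49
  (10-9)²=1
  (11-9)²=4
  (7-9)²=4
  (1-9)²=64
Σ(x-μ)² = 122
σ² = 122/5

σ = √(122/5) ≈ 4.9396


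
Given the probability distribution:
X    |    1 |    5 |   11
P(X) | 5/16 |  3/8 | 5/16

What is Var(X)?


E[X] = 45/8
E[X²] = 95/2
Var(X) = E[X²] - (E[X])² = 95/2 - 2025/64 = 1015/64

Var(X) = 1015/64 ≈ 15.8594


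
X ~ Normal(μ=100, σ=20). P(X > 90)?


z = (90-100)/20 = -0.5
P(X > 90) = 1 - P(Z ≤ -0.5) = 1 - 0.3085 = 0.6915

P(X > 90) ≈ 0.6915


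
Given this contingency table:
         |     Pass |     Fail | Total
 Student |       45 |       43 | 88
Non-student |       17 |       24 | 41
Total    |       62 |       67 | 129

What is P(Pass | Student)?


P(Pass | Student) = 45/(45+43) = 45/88

P(Pass|Student) = 45/88 ≈ 51.14%


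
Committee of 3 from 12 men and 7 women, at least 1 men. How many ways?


Count by #men:
  1M,2W: C(12,1)×C(7,2)=252
  2M,1W: C(12,2)×C(7,1)=462
  3M,0W: C(12,3)×C(7,0)=220
Total = 934

934


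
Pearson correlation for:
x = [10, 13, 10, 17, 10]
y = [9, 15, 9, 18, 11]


n=5, Σx=60, Σy=62, Σxy=791, Σx²=758, Σy²=832
r = (5×791 - 60×62)/√((5×758 - 60²)(5×832 - 62²))
= 235/√(190×316) = 235/√60040 ≈ 235/245.0306 ≈ 0.9591

r ≈ 0.9591


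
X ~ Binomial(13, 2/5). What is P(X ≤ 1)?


P(X ≤ 1) = Σ P(X=i) for i=0..1
P(X=0) = 1594323/1220703125
P(X=1) = 13817466/1220703125
Sum = 15411789/1220703125

P(X ≤ 1) = 15411789/1220703125 ≈ 1.26%


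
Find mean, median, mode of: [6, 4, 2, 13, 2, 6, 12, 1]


Sorted: [1, 2, 2, 4, 6, 6, 12, 13]
Mean = 46/8 = 23/4
Median = 5
Freq: {6: 2, 4: 1, 2: 2, 13: 1, 12: 1, 1: 1}
Mode: [2, 6]

Mean=23/4, Median=5, Mode=[2, 6]


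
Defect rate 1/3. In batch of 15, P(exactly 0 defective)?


Binomial: P(X=0) = C(15,0)×p^0×(1-p)^15
= 1 × 1 × 32768/14348907 = 32768/14348907

P(X=0) = 32768/14348907 ≈ 0.23%


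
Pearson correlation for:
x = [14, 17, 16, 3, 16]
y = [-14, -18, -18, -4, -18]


n=5, Σx=66, Σy=-72, Σxy=-1090, Σx²=1006, Σy²=1184
r = (5×(-1090) - 66×(-72))/√((5×1006 - 66²)(5×1184 - (-72)²))
= -698/√(674×736) = -698/√496064 ≈ -698/704.3181 ≈ -0.9910

r ≈ -0.9910


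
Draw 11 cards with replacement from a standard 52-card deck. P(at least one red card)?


P(not a red card) = 26/52 = 1/2
P(none in 11 draws) = (1/2)^11 = 1/2048
P(≥1 red card) = 1 - 1/2048 = 2047/2048

P = 2047/2048 ≈ 99.95%


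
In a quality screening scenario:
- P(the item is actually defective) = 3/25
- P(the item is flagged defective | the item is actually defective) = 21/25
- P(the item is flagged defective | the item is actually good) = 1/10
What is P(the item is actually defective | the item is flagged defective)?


Using Bayes' theorem:
P(A|B) = P(B|A)·P(A) / P(B)

P(the item is flagged defective) = 21/25 × 3/25 + 1/10 × 22/25
= 63/625 + 11/125 = 118/625

P(the item is actually defective|the item is flagged defective) = (63/625) / (118/625) = 63/118

P(the item is actually defective|the item is flagged defective) = 63/118 ≈ 53.39%
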